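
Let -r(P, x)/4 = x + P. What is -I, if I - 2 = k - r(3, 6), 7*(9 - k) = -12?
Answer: -341/7 ≈ -48.714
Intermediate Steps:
r(P, x) = -4*P - 4*x (r(P, x) = -4*(x + P) = -4*(P + x) = -4*P - 4*x)
k = 75/7 (k = 9 - 1/7*(-12) = 9 + 12/7 = 75/7 ≈ 10.714)
I = 341/7 (I = 2 + (75/7 - (-4*3 - 4*6)) = 2 + (75/7 - (-12 - 24)) = 2 + (75/7 - 1*(-36)) = 2 + (75/7 + 36) = 2 + 327/7 = 341/7 ≈ 48.714)
-I = -1*341/7 = -341/7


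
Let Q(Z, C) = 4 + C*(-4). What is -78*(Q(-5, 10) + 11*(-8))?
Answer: 9672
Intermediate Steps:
Q(Z, C) = 4 - 4*C
-78*(Q(-5, 10) + 11*(-8)) = -78*((4 - 4*10) + 11*(-8)) = -78*((4 - 40) - 88) = -78*(-36 - 88) = -78*(-124) = 9672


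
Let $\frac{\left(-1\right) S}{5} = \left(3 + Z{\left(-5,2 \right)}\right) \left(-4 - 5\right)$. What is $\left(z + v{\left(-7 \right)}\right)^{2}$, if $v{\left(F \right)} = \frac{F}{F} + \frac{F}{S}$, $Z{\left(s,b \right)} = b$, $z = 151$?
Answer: $\frac{1169161249}{50625} \approx 23095.0$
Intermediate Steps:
$S = 225$ ($S = - 5 \left(3 + 2\right) \left(-4 - 5\right) = - 5 \cdot 5 \left(-9\right) = \left(-5\right) \left(-45\right) = 225$)
$v{\left(F \right)} = 1 + \frac{F}{225}$ ($v{\left(F \right)} = \frac{F}{F} + \frac{F}{225} = 1 + F \frac{1}{225} = 1 + \frac{F}{225}$)
$\left(z + v{\left(-7 \right)}\right)^{2} = \left(151 + \left(1 + \frac{1}{225} \left(-7\right)\right)\right)^{2} = \left(151 + \left(1 - \frac{7}{225}\right)\right)^{2} = \left(151 + \frac{218}{225}\right)^{2} = \left(\frac{34193}{225}\right)^{2} = \frac{1169161249}{50625}$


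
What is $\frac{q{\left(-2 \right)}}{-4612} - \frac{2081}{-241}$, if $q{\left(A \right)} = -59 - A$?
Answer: $\frac{9611309}{1111492} \approx 8.6472$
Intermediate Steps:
$\frac{q{\left(-2 \right)}}{-4612} - \frac{2081}{-241} = \frac{-59 - -2}{-4612} - \frac{2081}{-241} = \left(-59 + 2\right) \left(- \frac{1}{4612}\right) - - \frac{2081}{241} = \left(-57\right) \left(- \frac{1}{4612}\right) + \frac{2081}{241} = \frac{57}{4612} + \frac{2081}{241} = \frac{9611309}{1111492}$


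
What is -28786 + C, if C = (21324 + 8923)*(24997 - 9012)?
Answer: 483469509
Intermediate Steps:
C = 483498295 (C = 30247*15985 = 483498295)
-28786 + C = -28786 + 483498295 = 483469509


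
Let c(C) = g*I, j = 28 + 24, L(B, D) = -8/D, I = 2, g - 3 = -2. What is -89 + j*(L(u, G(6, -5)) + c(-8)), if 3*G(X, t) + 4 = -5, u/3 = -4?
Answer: 461/3 ≈ 153.67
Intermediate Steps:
g = 1 (g = 3 - 2 = 1)
u = -12 (u = 3*(-4) = -12)
G(X, t) = -3 (G(X, t) = -4/3 + (⅓)*(-5) = -4/3 - 5/3 = -3)
j = 52
c(C) = 2 (c(C) = 1*2 = 2)
-89 + j*(L(u, G(6, -5)) + c(-8)) = -89 + 52*(-8/(-3) + 2) = -89 + 52*(-8*(-⅓) + 2) = -89 + 52*(8/3 + 2) = -89 + 52*(14/3) = -89 + 728/3 = 461/3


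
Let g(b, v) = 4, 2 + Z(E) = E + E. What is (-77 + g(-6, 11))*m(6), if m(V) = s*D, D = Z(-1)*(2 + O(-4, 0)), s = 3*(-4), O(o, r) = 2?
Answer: -14016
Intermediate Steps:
Z(E) = -2 + 2*E (Z(E) = -2 + (E + E) = -2 + 2*E)
s = -12
D = -16 (D = (-2 + 2*(-1))*(2 + 2) = (-2 - 2)*4 = -4*4 = -16)
m(V) = 192 (m(V) = -12*(-16) = 192)
(-77 + g(-6, 11))*m(6) = (-77 + 4)*192 = -73*192 = -14016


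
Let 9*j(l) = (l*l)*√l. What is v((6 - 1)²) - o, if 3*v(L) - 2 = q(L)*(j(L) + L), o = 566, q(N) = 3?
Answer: -1738/9 ≈ -193.11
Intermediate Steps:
j(l) = l^(5/2)/9 (j(l) = ((l*l)*√l)/9 = (l²*√l)/9 = l^(5/2)/9)
v(L) = ⅔ + L + L^(5/2)/9 (v(L) = ⅔ + (3*(L^(5/2)/9 + L))/3 = ⅔ + (3*(L + L^(5/2)/9))/3 = ⅔ + (3*L + L^(5/2)/3)/3 = ⅔ + (L + L^(5/2)/9) = ⅔ + L + L^(5/2)/9)
v((6 - 1)²) - o = (⅔ + (6 - 1)² + ((6 - 1)²)^(5/2)/9) - 1*566 = (⅔ + 5² + (5²)^(5/2)/9) - 566 = (⅔ + 25 + 25^(5/2)/9) - 566 = (⅔ + 25 + (⅑)*3125) - 566 = (⅔ + 25 + 3125/9) - 566 = 3356/9 - 566 = -1738/9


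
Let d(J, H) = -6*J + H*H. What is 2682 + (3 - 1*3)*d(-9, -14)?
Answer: 2682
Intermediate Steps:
d(J, H) = H² - 6*J (d(J, H) = -6*J + H² = H² - 6*J)
2682 + (3 - 1*3)*d(-9, -14) = 2682 + (3 - 1*3)*((-14)² - 6*(-9)) = 2682 + (3 - 3)*(196 + 54) = 2682 + 0*250 = 2682 + 0 = 2682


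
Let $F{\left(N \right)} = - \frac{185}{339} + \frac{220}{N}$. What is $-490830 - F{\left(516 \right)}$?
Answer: $- \frac{2384942390}{4859} \approx -4.9083 \cdot 10^{5}$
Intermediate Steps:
$F{\left(N \right)} = - \frac{185}{339} + \frac{220}{N}$ ($F{\left(N \right)} = \left(-185\right) \frac{1}{339} + \frac{220}{N} = - \frac{185}{339} + \frac{220}{N}$)
$-490830 - F{\left(516 \right)} = -490830 - \left(- \frac{185}{339} + \frac{220}{516}\right) = -490830 - \left(- \frac{185}{339} + 220 \cdot \frac{1}{516}\right) = -490830 - \left(- \frac{185}{339} + \frac{55}{129}\right) = -490830 - - \frac{580}{4859} = -490830 + \frac{580}{4859} = - \frac{2384942390}{4859}$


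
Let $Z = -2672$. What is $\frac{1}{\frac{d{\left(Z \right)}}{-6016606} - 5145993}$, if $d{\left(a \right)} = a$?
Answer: $- \frac{3008303}{15480706178543} \approx -1.9433 \cdot 10^{-7}$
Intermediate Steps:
$\frac{1}{\frac{d{\left(Z \right)}}{-6016606} - 5145993} = \frac{1}{- \frac{2672}{-6016606} - 5145993} = \frac{1}{\left(-2672\right) \left(- \frac{1}{6016606}\right) - 5145993} = \frac{1}{\frac{1336}{3008303} - 5145993} = \frac{1}{- \frac{15480706178543}{3008303}} = - \frac{3008303}{15480706178543}$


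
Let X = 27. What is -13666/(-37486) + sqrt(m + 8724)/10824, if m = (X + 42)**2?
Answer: 6833/18743 + sqrt(13485)/10824 ≈ 0.37529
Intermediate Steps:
m = 4761 (m = (27 + 42)**2 = 69**2 = 4761)
-13666/(-37486) + sqrt(m + 8724)/10824 = -13666/(-37486) + sqrt(4761 + 8724)/10824 = -13666*(-1/37486) + sqrt(13485)*(1/10824) = 6833/18743 + sqrt(13485)/10824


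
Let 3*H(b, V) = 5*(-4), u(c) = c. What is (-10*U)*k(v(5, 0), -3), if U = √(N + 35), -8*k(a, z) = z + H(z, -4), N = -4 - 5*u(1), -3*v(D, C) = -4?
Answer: -145*√26/12 ≈ -61.613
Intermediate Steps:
v(D, C) = 4/3 (v(D, C) = -⅓*(-4) = 4/3)
H(b, V) = -20/3 (H(b, V) = (5*(-4))/3 = (⅓)*(-20) = -20/3)
N = -9 (N = -4 - 5*1 = -4 - 5 = -9)
k(a, z) = ⅚ - z/8 (k(a, z) = -(z - 20/3)/8 = -(-20/3 + z)/8 = ⅚ - z/8)
U = √26 (U = √(-9 + 35) = √26 ≈ 5.0990)
(-10*U)*k(v(5, 0), -3) = (-10*√26)*(⅚ - ⅛*(-3)) = (-10*√26)*(⅚ + 3/8) = -10*√26*(29/24) = -145*√26/12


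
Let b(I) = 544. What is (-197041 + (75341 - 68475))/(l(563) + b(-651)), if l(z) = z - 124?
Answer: -190175/983 ≈ -193.46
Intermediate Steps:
l(z) = -124 + z
(-197041 + (75341 - 68475))/(l(563) + b(-651)) = (-197041 + (75341 - 68475))/((-124 + 563) + 544) = (-197041 + 6866)/(439 + 544) = -190175/983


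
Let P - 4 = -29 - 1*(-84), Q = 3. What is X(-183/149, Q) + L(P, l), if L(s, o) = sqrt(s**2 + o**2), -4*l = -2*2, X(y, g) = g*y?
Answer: -549/149 + sqrt(3482) ≈ 55.324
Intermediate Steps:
l = 1 (l = -(-1)*2/2 = -1/4*(-4) = 1)
P = 59 (P = 4 + (-29 - 1*(-84)) = 4 + (-29 + 84) = 4 + 55 = 59)
L(s, o) = sqrt(o**2 + s**2)
X(-183/149, Q) + L(P, l) = 3*(-183/149) + sqrt(1**2 + 59**2) = 3*(-183*1/149) + sqrt(1 + 3481) = 3*(-183/149) + sqrt(3482) = -549/149 + sqrt(3482)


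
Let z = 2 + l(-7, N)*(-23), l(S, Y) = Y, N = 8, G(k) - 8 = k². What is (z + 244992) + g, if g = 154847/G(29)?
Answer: 207998537/849 ≈ 2.4499e+5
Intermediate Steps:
G(k) = 8 + k²
z = -182 (z = 2 + 8*(-23) = 2 - 184 = -182)
g = 154847/849 (g = 154847/(8 + 29²) = 154847/(8 + 841) = 154847/849 ≈ 182.39)
(z + 244992) + g = (-182 + 244992) + 154847/849 = 244810 + 154847/849 = 207998537/849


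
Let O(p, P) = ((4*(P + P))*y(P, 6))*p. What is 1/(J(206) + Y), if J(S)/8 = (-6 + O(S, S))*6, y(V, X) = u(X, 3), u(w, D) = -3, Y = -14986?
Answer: -1/48901546 ≈ -2.0449e-8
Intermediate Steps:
y(V, X) = -3
O(p, P) = -24*P*p (O(p, P) = ((4*(P + P))*(-3))*p = ((4*(2*P))*(-3))*p = ((8*P)*(-3))*p = (-24*P)*p = -24*P*p)
J(S) = -288 - 1152*S² (J(S) = 8*((-6 - 24*S*S)*6) = 8*((-6 - 24*S²)*6) = 8*(-36 - 144*S²) = -288 - 1152*S²)
1/(J(206) + Y) = 1/((-288 - 1152*206²) - 14986) = 1/((-288 - 1152*42436) - 14986) = 1/((-288 - 48886272) - 14986) = 1/(-48886560 - 14986) = 1/(-48901546) = -1/48901546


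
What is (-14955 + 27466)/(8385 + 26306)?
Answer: 12511/34691 ≈ 0.36064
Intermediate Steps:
(-14955 + 27466)/(8385 + 26306) = 12511/34691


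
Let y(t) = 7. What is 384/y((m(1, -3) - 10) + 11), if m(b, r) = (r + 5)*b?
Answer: 384/7 ≈ 54.857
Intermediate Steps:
m(b, r) = b*(5 + r) (m(b, r) = (5 + r)*b = b*(5 + r))
384/y((m(1, -3) - 10) + 11) = 384/7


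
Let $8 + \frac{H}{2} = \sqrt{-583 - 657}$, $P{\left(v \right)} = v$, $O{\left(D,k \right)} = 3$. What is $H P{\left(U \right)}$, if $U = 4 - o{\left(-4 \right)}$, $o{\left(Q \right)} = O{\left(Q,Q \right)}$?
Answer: $-16 + 4 i \sqrt{310} \approx -16.0 + 70.427 i$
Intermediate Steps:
$o{\left(Q \right)} = 3$
$U = 1$ ($U = 4 - 3 = 1$)
$H = -16 + 4 i \sqrt{310}$ ($H = -16 + 2 \sqrt{-583 - 657} = -16 + 2 \sqrt{-1240} = -16 + 2 \cdot 2 i \sqrt{310} = -16 + 4 i \sqrt{310} \approx -16.0 + 70.427 i$)
$H P{\left(U \right)} = \left(-16 + 4 i \sqrt{310}\right) 1 = -16 + 4 i \sqrt{310}$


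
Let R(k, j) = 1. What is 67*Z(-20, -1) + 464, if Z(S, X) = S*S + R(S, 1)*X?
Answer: 27197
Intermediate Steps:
Z(S, X) = X + S² (Z(S, X) = S*S + 1*X = S² + X = X + S²)
67*Z(-20, -1) + 464 = 67*(-1 + (-20)²) + 464 = 67*(-1 + 400) + 464 = 67*399 + 464 = 26733 + 464 = 27197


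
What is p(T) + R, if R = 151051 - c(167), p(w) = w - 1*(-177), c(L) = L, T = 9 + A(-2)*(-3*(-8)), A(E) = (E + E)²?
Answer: 151454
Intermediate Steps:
A(E) = 4*E² (A(E) = (2*E)² = 4*E²)
T = 393 (T = 9 + (4*(-2)²)*(-3*(-8)) = 9 + (4*4)*24 = 9 + 16*24 = 9 + 384 = 393)
p(w) = 177 + w (p(w) = w + 177 = 177 + w)
R = 150884 (R = 151051 - 1*167 = 151051 - 167 = 150884)
p(T) + R = (177 + 393) + 150884 = 570 + 150884 = 151454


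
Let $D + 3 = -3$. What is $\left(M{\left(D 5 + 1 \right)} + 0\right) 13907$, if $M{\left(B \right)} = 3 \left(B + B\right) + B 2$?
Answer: $-3226424$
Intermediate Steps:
$D = -6$ ($D = -3 - 3 = -6$)
$M{\left(B \right)} = 8 B$ ($M{\left(B \right)} = 3 \cdot 2 B + 2 B = 6 B + 2 B = 8 B$)
$\left(M{\left(D 5 + 1 \right)} + 0\right) 13907 = \left(8 \left(\left(-6\right) 5 + 1\right) + 0\right) 13907 = \left(8 \left(-30 + 1\right) + 0\right) 13907 = \left(8 \left(-29\right) + 0\right) 13907 = \left(-232 + 0\right) 13907 = \left(-232\right) 13907 = -3226424$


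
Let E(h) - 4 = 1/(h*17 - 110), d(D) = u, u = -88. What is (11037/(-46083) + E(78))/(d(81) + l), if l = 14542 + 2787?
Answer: 70257601/322044225216 ≈ 0.00021816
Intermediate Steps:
l = 17329
d(D) = -88
E(h) = 4 + 1/(-110 + 17*h) (E(h) = 4 + 1/(h*17 - 110) = 4 + 1/(17*h - 110) = 4 + 1/(-110 + 17*h))
(11037/(-46083) + E(78))/(d(81) + l) = (11037/(-46083) + (-439 + 68*78)/(-110 + 17*78))/(-88 + 17329) = (11037*(-1/46083) + (-439 + 5304)/(-110 + 1326))/17241 = (-3679/15361 + 4865/1216)*(1/17241) = (70257601/18678976)*(1/17241) = 70257601/322044225216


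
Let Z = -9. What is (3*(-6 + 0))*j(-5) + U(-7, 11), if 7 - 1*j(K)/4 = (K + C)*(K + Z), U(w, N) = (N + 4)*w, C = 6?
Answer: -1617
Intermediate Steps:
U(w, N) = w*(4 + N) (U(w, N) = (4 + N)*w = w*(4 + N))
j(K) = 28 - 4*(-9 + K)*(6 + K) (j(K) = 28 - 4*(K + 6)*(K - 9) = 28 - 4*(6 + K)*(-9 + K) = 28 - 4*(-9 + K)*(6 + K))
(3*(-6 + 0))*j(-5) + U(-7, 11) = (3*(-6 + 0))*(244 - 4*(-5)**2 + 12*(-5)) - 7*(4 + 11) = (3*(-6))*(244 - 4*25 - 60) - 7*15 = -18*(244 - 100 - 60) - 105 = -18*84 - 105 = -1512 - 105 = -1617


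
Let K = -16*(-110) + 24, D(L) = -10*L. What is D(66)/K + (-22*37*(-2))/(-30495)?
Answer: -5757763/13600770 ≈ -0.42334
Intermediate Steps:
K = 1784 (K = 1760 + 24 = 1784)
D(66)/K + (-22*37*(-2))/(-30495) = -10*66/1784 + (-22*37*(-2))/(-30495) = -660*1/1784 - 814*(-2)*(-1/30495) = -165/446 + 1628*(-1/30495) = -165/446 - 1628/30495 = -5757763/13600770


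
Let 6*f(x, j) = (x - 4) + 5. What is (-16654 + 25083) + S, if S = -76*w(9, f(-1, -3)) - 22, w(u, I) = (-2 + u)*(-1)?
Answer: 8939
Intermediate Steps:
f(x, j) = ⅙ + x/6 (f(x, j) = ((x - 4) + 5)/6 = ((-4 + x) + 5)/6 = (1 + x)/6 = ⅙ + x/6)
w(u, I) = 2 - u
S = 510 (S = -76*(2 - 1*9) - 22 = -76*(2 - 9) - 22 = -76*(-7) - 22 = 532 - 22 = 510)
(-16654 + 25083) + S = (-16654 + 25083) + 510 = 8429 + 510 = 8939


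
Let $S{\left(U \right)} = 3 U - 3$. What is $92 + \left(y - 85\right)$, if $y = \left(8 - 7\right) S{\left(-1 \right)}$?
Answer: $1$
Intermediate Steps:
$S{\left(U \right)} = -3 + 3 U$
$y = -6$ ($y = \left(8 - 7\right) \left(-3 + 3 \left(-1\right)\right) = 1 \left(-3 - 3\right) = 1 \left(-6\right) = -6$)
$92 + \left(y - 85\right) = 92 - 91 = 1$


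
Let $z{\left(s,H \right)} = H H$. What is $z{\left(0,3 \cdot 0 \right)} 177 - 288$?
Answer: $-288$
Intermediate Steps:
$z{\left(s,H \right)} = H^{2}$
$z{\left(0,3 \cdot 0 \right)} 177 - 288 = \left(3 \cdot 0\right)^{2} \cdot 177 - 288 = 0^{2} \cdot 177 - 288 = 0 \cdot 177 - 288 = 0 - 288 = -288$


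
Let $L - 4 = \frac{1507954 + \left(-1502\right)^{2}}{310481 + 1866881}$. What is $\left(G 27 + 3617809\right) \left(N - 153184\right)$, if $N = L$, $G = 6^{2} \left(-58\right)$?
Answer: $- \frac{53992060396148203}{98971} \approx -5.4553 \cdot 10^{11}$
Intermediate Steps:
$G = -2088$ ($G = 36 \left(-58\right) = -2088$)
$L = \frac{566973}{98971}$ ($L = 4 + \frac{1507954 + \left(-1502\right)^{2}}{310481 + 1866881} = 4 + \frac{1507954 + 2256004}{2177362} = 4 + 3763958 \cdot \frac{1}{2177362} = 4 + \frac{171089}{98971} = \frac{566973}{98971} \approx 5.7287$)
$N = \frac{566973}{98971} \approx 5.7287$
$\left(G 27 + 3617809\right) \left(N - 153184\right) = \left(\left(-2088\right) 27 + 3617809\right) \left(\frac{566973}{98971} - 153184\right) = \left(-56376 + 3617809\right) \left(- \frac{15160206691}{98971}\right) = 3561433 \left(- \frac{15160206691}{98971}\right) = - \frac{53992060396148203}{98971}$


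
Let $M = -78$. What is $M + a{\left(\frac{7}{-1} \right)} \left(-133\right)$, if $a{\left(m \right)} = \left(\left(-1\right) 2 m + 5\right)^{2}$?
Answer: $-48091$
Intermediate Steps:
$a{\left(m \right)} = \left(5 - 2 m\right)^{2}$ ($a{\left(m \right)} = \left(- 2 m + 5\right)^{2} = \left(5 - 2 m\right)^{2}$)
$M + a{\left(\frac{7}{-1} \right)} \left(-133\right) = -78 + \left(-5 + 2 \frac{7}{-1}\right)^{2} \left(-133\right) = -78 + \left(-5 + 2 \cdot 7 \left(-1\right)\right)^{2} \left(-133\right) = -78 + \left(-5 + 2 \left(-7\right)\right)^{2} \left(-133\right) = -78 + \left(-5 - 14\right)^{2} \left(-133\right) = -78 + \left(-19\right)^{2} \left(-133\right) = -78 + 361 \left(-133\right) = -78 - 48013 = -48091$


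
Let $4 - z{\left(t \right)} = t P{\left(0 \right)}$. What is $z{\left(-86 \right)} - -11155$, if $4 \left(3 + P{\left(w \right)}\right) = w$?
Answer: $10901$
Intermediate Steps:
$P{\left(w \right)} = -3 + \frac{w}{4}$
$z{\left(t \right)} = 4 + 3 t$ ($z{\left(t \right)} = 4 - t \left(-3 + \frac{1}{4} \cdot 0\right) = 4 - t \left(-3 + 0\right) = 4 - t \left(-3\right) = 4 - - 3 t = 4 + 3 t$)
$z{\left(-86 \right)} - -11155 = \left(4 + 3 \left(-86\right)\right) - -11155 = \left(4 - 258\right) + 11155 = -254 + 11155 = 10901$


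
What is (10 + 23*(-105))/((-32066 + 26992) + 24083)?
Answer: -2405/19009 ≈ -0.12652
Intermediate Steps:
(10 + 23*(-105))/((-32066 + 26992) + 24083) = (10 - 2415)/(-5074 + 24083) = -2405/19009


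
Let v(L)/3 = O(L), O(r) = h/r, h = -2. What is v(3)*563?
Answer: -1126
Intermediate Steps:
O(r) = -2/r
v(L) = -6/L (v(L) = 3*(-2/L) = -6/L)
v(3)*563 = -6/3*563 = -6*⅓*563 = -2*563 = -1126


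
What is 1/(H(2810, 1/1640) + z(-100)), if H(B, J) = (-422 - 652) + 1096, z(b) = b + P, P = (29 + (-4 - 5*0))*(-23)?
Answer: -1/653 ≈ -0.0015314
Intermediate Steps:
P = -575 (P = (29 + (-4 + 0))*(-23) = (29 - 4)*(-23) = 25*(-23) = -575)
z(b) = -575 + b (z(b) = b - 575 = -575 + b)
H(B, J) = 22 (H(B, J) = -1074 + 1096 = 22)
1/(H(2810, 1/1640) + z(-100)) = 1/(22 + (-575 - 100)) = 1/(22 - 675) = 1/(-653) = -1/653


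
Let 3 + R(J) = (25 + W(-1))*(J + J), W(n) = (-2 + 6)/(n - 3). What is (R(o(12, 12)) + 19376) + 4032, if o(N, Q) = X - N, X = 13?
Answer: 23453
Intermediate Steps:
W(n) = 4/(-3 + n)
o(N, Q) = 13 - N
R(J) = -3 + 48*J (R(J) = -3 + (25 + 4/(-3 - 1))*(J + J) = -3 + (25 + 4/(-4))*(2*J) = -3 + (25 + 4*(-1/4))*(2*J) = -3 + (25 - 1)*(2*J) = -3 + 24*(2*J) = -3 + 48*J)
(R(o(12, 12)) + 19376) + 4032 = ((-3 + 48*(13 - 1*12)) + 19376) + 4032 = ((-3 + 48*(13 - 12)) + 19376) + 4032 = ((-3 + 48*1) + 19376) + 4032 = ((-3 + 48) + 19376) + 4032 = (45 + 19376) + 4032 = 19421 + 4032 = 23453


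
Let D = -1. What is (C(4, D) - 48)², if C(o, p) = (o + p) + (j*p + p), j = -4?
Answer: 1764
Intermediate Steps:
C(o, p) = o - 2*p (C(o, p) = (o + p) + (-4*p + p) = (o + p) - 3*p = o - 2*p)
(C(4, D) - 48)² = ((4 - 2*(-1)) - 48)² = ((4 + 2) - 48)² = (6 - 48)² = (-42)² = 1764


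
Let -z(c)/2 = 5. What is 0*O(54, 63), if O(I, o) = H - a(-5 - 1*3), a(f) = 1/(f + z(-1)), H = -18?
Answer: 0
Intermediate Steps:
z(c) = -10 (z(c) = -2*5 = -10)
a(f) = 1/(-10 + f) (a(f) = 1/(f - 10) = 1/(-10 + f))
O(I, o) = -323/18 (O(I, o) = -18 - 1/(-10 + (-5 - 1*3)) = -18 - 1/(-10 + (-5 - 3)) = -18 - 1/(-10 - 8) = -18 - 1/(-18) = -18 - 1*(-1/18) = -18 + 1/18 = -323/18)
0*O(54, 63) = 0*(-323/18) = 0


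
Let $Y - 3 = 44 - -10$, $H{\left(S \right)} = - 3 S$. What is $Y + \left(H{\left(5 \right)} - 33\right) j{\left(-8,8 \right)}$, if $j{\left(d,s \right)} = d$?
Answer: $441$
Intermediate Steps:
$Y = 57$ ($Y = 3 + \left(44 - -10\right) = 3 + \left(44 + 10\right) = 3 + 54 = 57$)
$Y + \left(H{\left(5 \right)} - 33\right) j{\left(-8,8 \right)} = 57 + \left(\left(-3\right) 5 - 33\right) \left(-8\right) = 57 + \left(-15 - 33\right) \left(-8\right) = 57 - -384 = 57 + 384 = 441$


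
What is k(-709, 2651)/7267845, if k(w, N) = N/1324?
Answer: 2651/9622626780 ≈ 2.7550e-7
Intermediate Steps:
k(w, N) = N/1324 (k(w, N) = N*(1/1324) = N/1324)
k(-709, 2651)/7267845 = ((1/1324)*2651)/7267845 = (2651/1324)*(1/7267845) = 2651/9622626780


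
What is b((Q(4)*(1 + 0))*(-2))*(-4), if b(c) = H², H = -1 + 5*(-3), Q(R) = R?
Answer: -1024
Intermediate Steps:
H = -16 (H = -1 - 15 = -16)
b(c) = 256 (b(c) = (-16)² = 256)
b((Q(4)*(1 + 0))*(-2))*(-4) = 256*(-4) = -1024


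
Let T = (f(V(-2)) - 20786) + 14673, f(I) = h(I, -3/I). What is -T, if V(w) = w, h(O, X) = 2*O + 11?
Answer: 6106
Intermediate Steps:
h(O, X) = 11 + 2*O
f(I) = 11 + 2*I
T = -6106 (T = ((11 + 2*(-2)) - 20786) + 14673 = ((11 - 4) - 20786) + 14673 = (7 - 20786) + 14673 = -20779 + 14673 = -6106)
-T = -1*(-6106) = 6106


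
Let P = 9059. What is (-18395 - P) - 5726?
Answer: -33180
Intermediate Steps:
(-18395 - P) - 5726 = (-18395 - 1*9059) - 5726 = (-18395 - 9059) - 5726 = -27454 - 5726 = -33180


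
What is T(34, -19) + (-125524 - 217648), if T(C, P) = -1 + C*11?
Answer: -342799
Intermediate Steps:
T(C, P) = -1 + 11*C
T(34, -19) + (-125524 - 217648) = (-1 + 11*34) + (-125524 - 217648) = (-1 + 374) - 343172 = 373 - 343172 = -342799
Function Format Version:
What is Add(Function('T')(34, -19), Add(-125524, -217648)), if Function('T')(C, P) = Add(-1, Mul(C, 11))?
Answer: -342799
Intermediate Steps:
Function('T')(C, P) = Add(-1, Mul(11, C))
Add(Function('T')(34, -19), Add(-125524, -217648)) = Add(Add(-1, Mul(11, 34)), Add(-125524, -217648)) = Add(Add(-1, 374), -343172) = Add(373, -343172) = -342799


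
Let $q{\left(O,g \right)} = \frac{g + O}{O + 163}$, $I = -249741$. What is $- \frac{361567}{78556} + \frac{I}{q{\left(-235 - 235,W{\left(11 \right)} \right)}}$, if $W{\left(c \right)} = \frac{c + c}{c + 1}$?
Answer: $- \frac{36138576302335}{220663804} \approx -1.6377 \cdot 10^{5}$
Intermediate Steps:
$W{\left(c \right)} = \frac{2 c}{1 + c}$
$q{\left(O,g \right)} = \frac{O + g}{163 + O}$
$- \frac{361567}{78556} + \frac{I}{q{\left(-235 - 235,W{\left(11 \right)} \right)}} = - \frac{361567}{78556} - \frac{249741}{\frac{1}{163 - 470} \left(\left(-235 - 235\right) + 2 \cdot 11 \frac{1}{1 + 11}\right)} = \left(-361567\right) \frac{1}{78556} - \frac{249741}{\frac{1}{163 - 470} \left(\left(-235 - 235\right) + 2 \cdot 11 \cdot \frac{1}{12}\right)} = - \frac{361567}{78556} - \frac{249741}{\frac{1}{163 - 470} \left(-470 + 2 \cdot 11 \cdot \frac{1}{12}\right)} = - \frac{361567}{78556} - \frac{249741}{\frac{1}{-307} \left(-470 + \frac{11}{6}\right)} = - \frac{361567}{78556} - \frac{249741}{\left(- \frac{1}{307}\right) \left(- \frac{2809}{6}\right)} = - \frac{361567}{78556} - \frac{249741}{\frac{2809}{1842}} = - \frac{361567}{78556} - \frac{460022922}{2809} = - \frac{36138576302335}{220663804}$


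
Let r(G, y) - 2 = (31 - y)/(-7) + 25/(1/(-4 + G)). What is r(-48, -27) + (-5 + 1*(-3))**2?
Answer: -8696/7 ≈ -1242.3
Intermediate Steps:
r(G, y) = -717/7 + 25*G + y/7 (r(G, y) = 2 + ((31 - y)/(-7) + 25/(1/(-4 + G))) = 2 + ((31 - y)*(-1/7) + 25*(-4 + G)) = 2 + ((-31/7 + y/7) + (-100 + 25*G)) = 2 + (-731/7 + 25*G + y/7) = -717/7 + 25*G + y/7)
r(-48, -27) + (-5 + 1*(-3))**2 = (-717/7 + 25*(-48) + (1/7)*(-27)) + (-5 + 1*(-3))**2 = (-717/7 - 1200 - 27/7) + (-5 - 3)**2 = -9144/7 + (-8)**2 = -9144/7 + 64 = -8696/7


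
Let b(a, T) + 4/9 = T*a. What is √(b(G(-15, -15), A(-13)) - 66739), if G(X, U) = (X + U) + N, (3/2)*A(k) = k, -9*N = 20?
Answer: 5*I*√215331/9 ≈ 257.8*I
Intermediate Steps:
N = -20/9 (N = -⅑*20 = -20/9 ≈ -2.2222)
A(k) = 2*k/3
G(X, U) = -20/9 + U + X (G(X, U) = (X + U) - 20/9 = (U + X) - 20/9 = -20/9 + U + X)
b(a, T) = -4/9 + T*a
√(b(G(-15, -15), A(-13)) - 66739) = √((-4/9 + ((⅔)*(-13))*(-20/9 - 15 - 15)) - 66739) = √((-4/9 - 26/3*(-290/9)) - 66739) = √((-4/9 + 7540/27) - 66739) = √(7528/27 - 66739) = √(-1794425/27) = 5*I*√215331/9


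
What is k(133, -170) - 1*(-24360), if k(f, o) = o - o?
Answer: 24360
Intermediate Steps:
k(f, o) = 0
k(133, -170) - 1*(-24360) = 0 - 1*(-24360) = 0 + 24360 = 24360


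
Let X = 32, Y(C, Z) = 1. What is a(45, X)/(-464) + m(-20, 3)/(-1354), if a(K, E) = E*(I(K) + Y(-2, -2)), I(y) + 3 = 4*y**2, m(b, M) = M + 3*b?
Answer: -21927731/39266 ≈ -558.44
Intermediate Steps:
I(y) = -3 + 4*y**2
a(K, E) = E*(-2 + 4*K**2) (a(K, E) = E*((-3 + 4*K**2) + 1) = E*(-2 + 4*K**2))
a(45, X)/(-464) + m(-20, 3)/(-1354) = (2*32*(-1 + 2*45**2))/(-464) + (3 + 3*(-20))/(-1354) = (2*32*(-1 + 2*2025))*(-1/464) + (3 - 60)*(-1/1354) = (2*32*(-1 + 4050))*(-1/464) - 57*(-1/1354) = (2*32*4049)*(-1/464) + 57/1354 = 259136*(-1/464) + 57/1354 = -16196/29 + 57/1354 = -21927731/39266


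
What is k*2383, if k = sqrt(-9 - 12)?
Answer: 2383*I*sqrt(21) ≈ 10920.0*I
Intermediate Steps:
k = I*sqrt(21) (k = sqrt(-21) = I*sqrt(21) ≈ 4.5826*I)
k*2383 = (I*sqrt(21))*2383 = 2383*I*sqrt(21)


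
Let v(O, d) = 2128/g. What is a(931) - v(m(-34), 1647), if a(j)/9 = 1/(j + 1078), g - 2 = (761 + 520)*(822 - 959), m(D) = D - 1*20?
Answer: 5854607/352569455 ≈ 0.016606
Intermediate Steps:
m(D) = -20 + D (m(D) = D - 20 = -20 + D)
g = -175495 (g = 2 + (761 + 520)*(822 - 959) = 2 + 1281*(-137) = 2 - 175497 = -175495)
a(j) = 9/(1078 + j) (a(j) = 9/(j + 1078) = 9/(1078 + j))
v(O, d) = -2128/175495 (v(O, d) = 2128/(-175495) = 2128*(-1/175495) = -2128/175495)
a(931) - v(m(-34), 1647) = 9/(1078 + 931) - 1*(-2128/175495) = 9/2009 + 2128/175495 = 5854607/352569455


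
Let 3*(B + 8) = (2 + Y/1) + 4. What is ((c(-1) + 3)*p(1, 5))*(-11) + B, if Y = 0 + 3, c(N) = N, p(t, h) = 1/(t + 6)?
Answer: -57/7 ≈ -8.1429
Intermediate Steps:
p(t, h) = 1/(6 + t)
Y = 3
B = -5 (B = -8 + ((2 + 3/1) + 4)/3 = -8 + ((2 + 3*1) + 4)/3 = -8 + ((2 + 3) + 4)/3 = -8 + (5 + 4)/3 = -8 + (1/3)*9 = -8 + 3 = -5)
((c(-1) + 3)*p(1, 5))*(-11) + B = ((-1 + 3)/(6 + 1))*(-11) - 5 = (2/7)*(-11) - 5 = -22/7 - 5 = -57/7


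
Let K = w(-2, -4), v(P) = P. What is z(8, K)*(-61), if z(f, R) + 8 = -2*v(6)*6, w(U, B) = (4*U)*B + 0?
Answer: 4880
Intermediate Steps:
w(U, B) = 4*B*U (w(U, B) = 4*B*U + 0 = 4*B*U)
K = 32 (K = 4*(-4)*(-2) = 32)
z(f, R) = -80 (z(f, R) = -8 - 2*6*6 = -8 - 12*6 = -8 - 72 = -80)
z(8, K)*(-61) = -80*(-61) = 4880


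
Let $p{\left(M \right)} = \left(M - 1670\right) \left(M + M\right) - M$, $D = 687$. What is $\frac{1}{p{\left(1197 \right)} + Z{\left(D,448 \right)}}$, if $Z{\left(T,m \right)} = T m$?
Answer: $- \frac{1}{825783} \approx -1.211 \cdot 10^{-6}$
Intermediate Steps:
$p{\left(M \right)} = - M + 2 M \left(-1670 + M\right)$ ($p{\left(M \right)} = \left(-1670 + M\right) 2 M - M = 2 M \left(-1670 + M\right) - M = - M + 2 M \left(-1670 + M\right)$)
$\frac{1}{p{\left(1197 \right)} + Z{\left(D,448 \right)}} = \frac{1}{1197 \left(-3341 + 2 \cdot 1197\right) + 687 \cdot 448} = \frac{1}{1197 \left(-3341 + 2394\right) + 307776} = \frac{1}{1197 \left(-947\right) + 307776} = \frac{1}{-1133559 + 307776} = \frac{1}{-825783} = - \frac{1}{825783}$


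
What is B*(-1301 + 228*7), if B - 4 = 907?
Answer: 268745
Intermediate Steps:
B = 911 (B = 4 + 907 = 911)
B*(-1301 + 228*7) = 911*(-1301 + 228*7) = 911*(-1301 + 1596) = 911*295 = 268745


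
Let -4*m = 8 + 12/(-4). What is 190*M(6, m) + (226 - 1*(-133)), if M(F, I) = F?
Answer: 1499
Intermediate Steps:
m = -5/4 (m = -(8 + 12/(-4))/4 = -(8 + 12*(-1/4))/4 = -(8 - 3)/4 = -1/4*5 = -5/4 ≈ -1.2500)
190*M(6, m) + (226 - 1*(-133)) = 190*6 + (226 - 1*(-133)) = 1140 + (226 + 133) = 1140 + 359 = 1499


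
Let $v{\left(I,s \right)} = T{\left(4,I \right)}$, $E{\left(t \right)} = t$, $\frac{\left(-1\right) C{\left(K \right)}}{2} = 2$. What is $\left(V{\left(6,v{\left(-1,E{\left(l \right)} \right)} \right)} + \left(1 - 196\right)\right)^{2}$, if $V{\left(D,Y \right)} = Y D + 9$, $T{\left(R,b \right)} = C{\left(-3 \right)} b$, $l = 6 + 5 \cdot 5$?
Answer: $26244$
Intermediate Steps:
$C{\left(K \right)} = -4$ ($C{\left(K \right)} = \left(-2\right) 2 = -4$)
$l = 31$ ($l = 6 + 25 = 31$)
$T{\left(R,b \right)} = - 4 b$
$v{\left(I,s \right)} = - 4 I$
$V{\left(D,Y \right)} = 9 + D Y$ ($V{\left(D,Y \right)} = D Y + 9 = 9 + D Y$)
$\left(V{\left(6,v{\left(-1,E{\left(l \right)} \right)} \right)} + \left(1 - 196\right)\right)^{2} = \left(\left(9 + 6 \left(\left(-4\right) \left(-1\right)\right)\right) + \left(1 - 196\right)\right)^{2} = \left(\left(9 + 6 \cdot 4\right) + \left(1 - 196\right)\right)^{2} = \left(\left(9 + 24\right) - 195\right)^{2} = \left(33 - 195\right)^{2} = \left(-162\right)^{2} = 26244$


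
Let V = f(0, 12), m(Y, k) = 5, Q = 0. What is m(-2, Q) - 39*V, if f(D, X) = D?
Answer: 5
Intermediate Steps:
V = 0
m(-2, Q) - 39*V = 5 - 39*0 = 5 + 0 = 5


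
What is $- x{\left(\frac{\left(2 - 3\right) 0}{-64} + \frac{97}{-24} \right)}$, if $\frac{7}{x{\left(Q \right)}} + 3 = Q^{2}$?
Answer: $- \frac{4032}{7681} \approx -0.52493$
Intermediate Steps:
$x{\left(Q \right)} = \frac{7}{-3 + Q^{2}}$
$- x{\left(\frac{\left(2 - 3\right) 0}{-64} + \frac{97}{-24} \right)} = - \frac{7}{-3 + \left(\frac{\left(2 - 3\right) 0}{-64} + \frac{97}{-24}\right)^{2}} = - \frac{7}{-3 + \left(\left(-1\right) 0 \left(- \frac{1}{64}\right) + 97 \left(- \frac{1}{24}\right)\right)^{2}} = - \frac{7}{-3 + \left(0 \left(- \frac{1}{64}\right) - \frac{97}{24}\right)^{2}} = - \frac{7}{-3 + \left(0 - \frac{97}{24}\right)^{2}} = - \frac{7}{-3 + \left(- \frac{97}{24}\right)^{2}} = - \frac{7}{-3 + \frac{9409}{576}} = - \frac{7}{\frac{7681}{576}} = - \frac{7 \cdot 576}{7681} = \left(-1\right) \frac{4032}{7681} = - \frac{4032}{7681}$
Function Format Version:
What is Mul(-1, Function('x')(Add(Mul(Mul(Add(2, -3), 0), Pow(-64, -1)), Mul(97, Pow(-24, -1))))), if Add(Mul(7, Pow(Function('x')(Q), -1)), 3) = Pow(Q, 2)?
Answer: Rational(-4032, 7681) ≈ -0.52493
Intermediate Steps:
Function('x')(Q) = Mul(7, Pow(Add(-3, Pow(Q, 2)), -1))
Mul(-1, Function('x')(Add(Mul(Mul(Add(2, -3), 0), Pow(-64, -1)), Mul(97, Pow(-24, -1))))) = Mul(-1, Mul(7, Pow(Add(-3, Pow(Add(Mul(Mul(Add(2, -3), 0), Pow(-64, -1)), Mul(97, Pow(-24, -1))), 2)), -1))) = Mul(-1, Mul(7, Pow(Add(-3, Pow(Add(Mul(Mul(-1, 0), Rational(-1, 64)), Mul(97, Rational(-1, 24))), 2)), -1))) = Mul(-1, Mul(7, Pow(Add(-3, Pow(Add(Mul(0, Rational(-1, 64)), Rational(-97, 24)), 2)), -1))) = Mul(-1, Mul(7, Pow(Add(-3, Pow(Add(0, Rational(-97, 24)), 2)), -1))) = Mul(-1, Mul(7, Pow(Add(-3, Pow(Rational(-97, 24), 2)), -1))) = Mul(-1, Mul(7, Pow(Add(-3, Rational(9409, 576)), -1))) = Mul(-1, Mul(7, Pow(Rational(7681, 576), -1))) = Mul(-1, Mul(7, Rational(576, 7681))) = Mul(-1, Rational(4032, 7681)) = Rational(-4032, 7681)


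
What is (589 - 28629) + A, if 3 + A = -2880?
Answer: -30923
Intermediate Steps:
A = -2883 (A = -3 - 2880 = -2883)
(589 - 28629) + A = (589 - 28629) - 2883 = -28040 - 2883 = -30923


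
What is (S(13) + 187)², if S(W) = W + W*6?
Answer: 77284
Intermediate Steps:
S(W) = 7*W (S(W) = W + 6*W = 7*W)
(S(13) + 187)² = (7*13 + 187)² = (91 + 187)² = 278² = 77284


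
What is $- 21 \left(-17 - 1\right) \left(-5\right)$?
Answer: $-1890$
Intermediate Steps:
$- 21 \left(-17 - 1\right) \left(-5\right) = \left(-21\right) \left(-18\right) \left(-5\right) = 378 \left(-5\right) = -1890$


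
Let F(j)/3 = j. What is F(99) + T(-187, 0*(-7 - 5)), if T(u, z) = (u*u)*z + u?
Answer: 110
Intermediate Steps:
F(j) = 3*j
T(u, z) = u + z*u**2 (T(u, z) = u**2*z + u = z*u**2 + u = u + z*u**2)
F(99) + T(-187, 0*(-7 - 5)) = 3*99 - 187*(1 - 0*(-7 - 5)) = 297 - 187*(1 - 0*(-12)) = 297 - 187*(1 - 187*0) = 297 - 187*(1 + 0) = 297 - 187*1 = 297 - 187 = 110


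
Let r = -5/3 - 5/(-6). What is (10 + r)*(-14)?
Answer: -385/3 ≈ -128.33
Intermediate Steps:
r = -⅚ (r = -5*⅓ - 5*(-⅙) = -5/3 + ⅚ = -⅚ ≈ -0.83333)
(10 + r)*(-14) = (10 - ⅚)*(-14) = (55/6)*(-14) = -385/3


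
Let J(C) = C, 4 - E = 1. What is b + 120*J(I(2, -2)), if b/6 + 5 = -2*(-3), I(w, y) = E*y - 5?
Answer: -1314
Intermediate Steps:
E = 3 (E = 4 - 1*1 = 4 - 1 = 3)
I(w, y) = -5 + 3*y (I(w, y) = 3*y - 5 = -5 + 3*y)
b = 6 (b = -30 + 6*(-2*(-3)) = -30 + 6*6 = -30 + 36 = 6)
b + 120*J(I(2, -2)) = 6 + 120*(-5 + 3*(-2)) = 6 + 120*(-5 - 6) = 6 + 120*(-11) = 6 - 1320 = -1314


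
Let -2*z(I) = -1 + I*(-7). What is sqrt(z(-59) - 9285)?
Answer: I*sqrt(9491) ≈ 97.422*I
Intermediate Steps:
z(I) = 1/2 + 7*I/2 (z(I) = -(-1 + I*(-7))/2 = -(-1 - 7*I)/2 = 1/2 + 7*I/2)
sqrt(z(-59) - 9285) = sqrt((1/2 + (7/2)*(-59)) - 9285) = sqrt((1/2 - 413/2) - 9285) = sqrt(-206 - 9285) = sqrt(-9491) = I*sqrt(9491)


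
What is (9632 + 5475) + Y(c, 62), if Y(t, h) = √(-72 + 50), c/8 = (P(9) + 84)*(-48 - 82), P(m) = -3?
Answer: 15107 + I*√22 ≈ 15107.0 + 4.6904*I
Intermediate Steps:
c = -84240 (c = 8*((-3 + 84)*(-48 - 82)) = 8*(81*(-130)) = 8*(-10530) = -84240)
Y(t, h) = I*√22 (Y(t, h) = √(-22) = I*√22)
(9632 + 5475) + Y(c, 62) = (9632 + 5475) + I*√22 = 15107 + I*√22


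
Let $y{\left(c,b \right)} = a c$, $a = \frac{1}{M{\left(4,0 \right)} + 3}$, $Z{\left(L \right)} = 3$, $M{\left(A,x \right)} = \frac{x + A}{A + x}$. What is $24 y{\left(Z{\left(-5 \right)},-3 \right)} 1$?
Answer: $18$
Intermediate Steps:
$M{\left(A,x \right)} = 1$ ($M{\left(A,x \right)} = \frac{A + x}{A + x} = 1$)
$a = \frac{1}{4}$ ($a = \frac{1}{1 + 3} = \frac{1}{4} \approx 0.25$)
$y{\left(c,b \right)} = \frac{c}{4}$
$24 y{\left(Z{\left(-5 \right)},-3 \right)} 1 = 24 \cdot \frac{1}{4} \cdot 3 \cdot 1 = 24 \cdot \frac{3}{4} \cdot 1 = 18 \cdot 1 = 18$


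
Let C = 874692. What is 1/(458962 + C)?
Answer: 1/1333654 ≈ 7.4982e-7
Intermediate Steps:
1/(458962 + C) = 1/(458962 + 874692) = 1/1333654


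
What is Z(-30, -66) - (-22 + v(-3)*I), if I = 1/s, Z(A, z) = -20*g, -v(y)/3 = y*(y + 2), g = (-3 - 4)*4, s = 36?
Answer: 2329/4 ≈ 582.25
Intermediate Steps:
g = -28 (g = -7*4 = -28)
v(y) = -3*y*(2 + y) (v(y) = -3*y*(y + 2) = -3*y*(2 + y))
Z(A, z) = 560 (Z(A, z) = -20*(-28) = 560)
I = 1/36 ≈ 0.027778
Z(-30, -66) - (-22 + v(-3)*I) = 560 - (-22 - 3*(-3)*(2 - 3)*(1/36)) = 560 - (-22 - 3*(-3)*(-1)*(1/36)) = 560 - (-22 - 9*1/36) = 560 - (-22 - 1/4) = 560 - 1*(-89/4) = 560 + 89/4 = 2329/4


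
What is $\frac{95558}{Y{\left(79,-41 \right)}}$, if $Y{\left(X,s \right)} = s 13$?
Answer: $- \frac{95558}{533} \approx -179.28$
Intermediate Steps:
$Y{\left(X,s \right)} = 13 s$
$\frac{95558}{Y{\left(79,-41 \right)}} = \frac{95558}{13 \left(-41\right)} = \frac{95558}{-533} = 95558 \left(- \frac{1}{533}\right) = - \frac{95558}{533}$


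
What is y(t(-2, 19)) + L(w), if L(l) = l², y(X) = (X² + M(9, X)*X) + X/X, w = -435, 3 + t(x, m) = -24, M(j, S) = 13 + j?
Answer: 189361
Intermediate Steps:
t(x, m) = -27 (t(x, m) = -3 - 24 = -27)
y(X) = 1 + X² + 22*X (y(X) = (X² + (13 + 9)*X) + X/X = (X² + 22*X) + 1 = 1 + X² + 22*X)
y(t(-2, 19)) + L(w) = (1 + (-27)² + 22*(-27)) + (-435)² = (1 + 729 - 594) + 189225 = 136 + 189225 = 189361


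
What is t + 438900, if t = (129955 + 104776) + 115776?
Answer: 789407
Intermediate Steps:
t = 350507 (t = 234731 + 115776 = 350507)
t + 438900 = 350507 + 438900 = 789407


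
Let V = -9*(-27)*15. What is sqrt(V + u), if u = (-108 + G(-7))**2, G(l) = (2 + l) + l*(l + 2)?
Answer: 3*sqrt(1081) ≈ 98.636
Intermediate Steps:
G(l) = 2 + l + l*(2 + l) (G(l) = (2 + l) + l*(2 + l) = 2 + l + l*(2 + l))
V = 3645 (V = 243*15 = 3645)
u = 6084 (u = (-108 + (2 + (-7)**2 + 3*(-7)))**2 = (-108 + (2 + 49 - 21))**2 = (-108 + 30)**2 = (-78)**2 = 6084)
sqrt(V + u) = sqrt(3645 + 6084) = sqrt(9729) = 3*sqrt(1081)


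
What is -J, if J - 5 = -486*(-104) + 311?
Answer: -50860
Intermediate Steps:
J = 50860 (J = 5 + (-486*(-104) + 311) = 5 + (50544 + 311) = 5 + 50855 = 50860)
-J = -1*50860 = -50860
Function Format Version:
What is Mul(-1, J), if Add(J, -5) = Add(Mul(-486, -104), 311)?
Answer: -50860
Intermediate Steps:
J = 50860 (J = Add(5, Add(Mul(-486, -104), 311)) = Add(5, Add(50544, 311)) = Add(5, 50855) = 50860)
Mul(-1, J) = Mul(-1, 50860) = -50860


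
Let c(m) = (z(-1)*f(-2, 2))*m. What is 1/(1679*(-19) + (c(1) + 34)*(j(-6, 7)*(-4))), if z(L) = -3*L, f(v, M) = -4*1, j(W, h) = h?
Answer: -1/32517 ≈ -3.0753e-5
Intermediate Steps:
f(v, M) = -4
c(m) = -12*m (c(m) = (-3*(-1)*(-4))*m = (3*(-4))*m = -12*m)
1/(1679*(-19) + (c(1) + 34)*(j(-6, 7)*(-4))) = 1/(1679*(-19) + (-12*1 + 34)*(7*(-4))) = 1/(-31901 + (-12 + 34)*(-28)) = 1/(-31901 + 22*(-28)) = 1/(-31901 - 616) = 1/(-32517) = -1/32517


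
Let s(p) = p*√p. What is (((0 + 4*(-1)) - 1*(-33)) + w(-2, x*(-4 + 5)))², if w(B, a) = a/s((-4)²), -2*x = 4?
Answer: 859329/1024 ≈ 839.19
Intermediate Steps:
x = -2 (x = -½*4 = -2)
s(p) = p^(3/2)
w(B, a) = a/64 (w(B, a) = a/(((-4)²)^(3/2)) = a/(16^(3/2)) = a/64)
(((0 + 4*(-1)) - 1*(-33)) + w(-2, x*(-4 + 5)))² = (((0 + 4*(-1)) - 1*(-33)) + (-2*(-4 + 5))/64)² = (((0 - 4) + 33) + (-2*1)/64)² = ((-4 + 33) + (1/64)*(-2))² = (29 - 1/32)² = (927/32)² = 859329/1024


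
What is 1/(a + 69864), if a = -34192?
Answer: 1/35672 ≈ 2.8033e-5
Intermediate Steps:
1/(a + 69864) = 1/(-34192 + 69864) = 1/35672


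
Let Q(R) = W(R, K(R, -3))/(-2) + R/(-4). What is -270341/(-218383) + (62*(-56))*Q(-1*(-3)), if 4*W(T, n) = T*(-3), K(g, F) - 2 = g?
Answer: -284064325/218383 ≈ -1300.8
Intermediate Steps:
K(g, F) = 2 + g
W(T, n) = -3*T/4 (W(T, n) = (T*(-3))/4 = (-3*T)/4 = -3*T/4)
Q(R) = R/8 (Q(R) = -3*R/4/(-2) + R/(-4) = -3*R/4*(-½) + R*(-¼) = 3*R/8 - R/4 = R/8)
-270341/(-218383) + (62*(-56))*Q(-1*(-3)) = -270341/(-218383) + (62*(-56))*((-1*(-3))/8) = -270341*(-1/218383) - 434*3 = 270341/218383 - 3472*3/8 = 270341/218383 - 1302 = -284064325/218383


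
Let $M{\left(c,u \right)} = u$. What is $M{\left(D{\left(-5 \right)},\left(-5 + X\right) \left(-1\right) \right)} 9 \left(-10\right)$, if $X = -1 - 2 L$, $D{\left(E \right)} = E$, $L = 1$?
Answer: $-720$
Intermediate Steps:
$X = -3$ ($X = -1 - 2 = -3$)
$M{\left(D{\left(-5 \right)},\left(-5 + X\right) \left(-1\right) \right)} 9 \left(-10\right) = \left(-5 - 3\right) \left(-1\right) 9 \left(-10\right) = \left(-8\right) \left(-1\right) 9 \left(-10\right) = 8 \cdot 9 \left(-10\right) = 72 \left(-10\right) = -720$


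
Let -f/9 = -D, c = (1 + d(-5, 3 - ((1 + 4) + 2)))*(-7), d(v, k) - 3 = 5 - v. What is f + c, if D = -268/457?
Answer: -47198/457 ≈ -103.28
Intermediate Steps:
D = -268/457 (D = -268*1/457 = -268/457 ≈ -0.58643)
d(v, k) = 8 - v (d(v, k) = 3 + (5 - v) = 8 - v)
c = -98 (c = (1 + (8 - 1*(-5)))*(-7) = (1 + (8 + 5))*(-7) = (1 + 13)*(-7) = 14*(-7) = -98)
f = -2412/457 (f = -(-9)*(-268)/457 = -9*268/457 = -2412/457 ≈ -5.2779)
f + c = -2412/457 - 98 = -47198/457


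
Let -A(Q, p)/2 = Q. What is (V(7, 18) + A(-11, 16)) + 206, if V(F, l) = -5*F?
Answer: 193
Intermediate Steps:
A(Q, p) = -2*Q
(V(7, 18) + A(-11, 16)) + 206 = (-5*7 - 2*(-11)) + 206 = (-35 + 22) + 206 = -13 + 206 = 193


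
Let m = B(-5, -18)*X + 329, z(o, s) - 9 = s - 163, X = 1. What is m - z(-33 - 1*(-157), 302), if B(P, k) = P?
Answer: 176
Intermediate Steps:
z(o, s) = -154 + s (z(o, s) = 9 + (s - 163) = 9 + (-163 + s) = -154 + s)
m = 324 (m = -5*1 + 329 = -5 + 329 = 324)
m - z(-33 - 1*(-157), 302) = 324 - (-154 + 302) = 324 - 1*148 = 324 - 148 = 176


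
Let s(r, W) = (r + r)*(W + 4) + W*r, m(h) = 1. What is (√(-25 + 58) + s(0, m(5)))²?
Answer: 33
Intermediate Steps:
s(r, W) = W*r + 2*r*(4 + W) (s(r, W) = (2*r)*(4 + W) + W*r = 2*r*(4 + W) + W*r = W*r + 2*r*(4 + W))
(√(-25 + 58) + s(0, m(5)))² = (√(-25 + 58) + 0*(8 + 3*1))² = (√33 + 0*(8 + 3))² = (√33 + 0*11)² = (√33 + 0)² = (√33)² = 33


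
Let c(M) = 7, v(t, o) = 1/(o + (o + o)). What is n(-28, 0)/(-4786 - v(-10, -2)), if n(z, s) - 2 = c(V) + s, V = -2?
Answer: -54/28715 ≈ -0.0018806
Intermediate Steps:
v(t, o) = 1/(3*o) (v(t, o) = 1/(o + 2*o) = 1/(3*o))
n(z, s) = 9 + s (n(z, s) = 2 + (7 + s) = 9 + s)
n(-28, 0)/(-4786 - v(-10, -2)) = (9 + 0)/(-4786 - 1/(3*(-2))) = 9/(-4786 - (-1)/(3*2)) = 9/(-4786 - 1*(-1/6)) = 9/(-4786 + 1/6) = 9/(-28715/6) = 9*(-6/28715) = -54/28715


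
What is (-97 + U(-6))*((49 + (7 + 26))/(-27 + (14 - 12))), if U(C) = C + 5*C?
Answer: 10906/25 ≈ 436.24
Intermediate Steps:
U(C) = 6*C
(-97 + U(-6))*((49 + (7 + 26))/(-27 + (14 - 12))) = (-97 + 6*(-6))*((49 + (7 + 26))/(-27 + (14 - 12))) = (-97 - 36)*((49 + 33)/(-27 + 2)) = -10906/(-25) = -10906*(-1)/25 = -133*(-82/25) = 10906/25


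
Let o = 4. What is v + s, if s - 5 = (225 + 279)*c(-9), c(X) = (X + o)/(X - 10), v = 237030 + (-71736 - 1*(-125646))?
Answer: 5530475/19 ≈ 2.9108e+5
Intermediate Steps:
v = 290940 (v = 237030 + (-71736 + 125646) = 237030 + 53910 = 290940)
c(X) = (4 + X)/(-10 + X) (c(X) = (X + 4)/(X - 10) = (4 + X)/(-10 + X))
s = 2615/19 (s = 5 + (225 + 279)*((4 - 9)/(-10 - 9)) = 5 + 504*(-5/(-19)) = 5 + 504*(-1/19*(-5)) = 5 + 504*(5/19) = 5 + 2520/19 = 2615/19 ≈ 137.63)
v + s = 290940 + 2615/19 = 5530475/19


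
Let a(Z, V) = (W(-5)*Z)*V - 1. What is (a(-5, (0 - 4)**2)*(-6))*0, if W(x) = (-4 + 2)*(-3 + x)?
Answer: 0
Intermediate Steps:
W(x) = 6 - 2*x (W(x) = -2*(-3 + x) = 6 - 2*x)
a(Z, V) = -1 + 16*V*Z (a(Z, V) = ((6 - 2*(-5))*Z)*V - 1 = ((6 + 10)*Z)*V - 1 = (16*Z)*V - 1 = 16*V*Z - 1 = -1 + 16*V*Z)
(a(-5, (0 - 4)**2)*(-6))*0 = ((-1 + 16*(0 - 4)**2*(-5))*(-6))*0 = ((-1 + 16*(-4)**2*(-5))*(-6))*0 = ((-1 + 16*16*(-5))*(-6))*0 = ((-1 - 1280)*(-6))*0 = -1281*(-6)*0 = 7686*0 = 0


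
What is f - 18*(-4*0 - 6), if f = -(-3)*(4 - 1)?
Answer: 117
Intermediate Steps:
f = 9 (f = -(-3)*3 = -1*(-9) = 9)
f - 18*(-4*0 - 6) = 9 - 18*(-4*0 - 6) = 9 - 18*(0 - 6) = 9 - 18*(-6) = 9 + 108 = 117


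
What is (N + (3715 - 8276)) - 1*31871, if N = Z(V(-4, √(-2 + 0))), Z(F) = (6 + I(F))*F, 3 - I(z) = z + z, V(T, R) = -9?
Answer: -36675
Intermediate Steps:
I(z) = 3 - 2*z (I(z) = 3 - (z + z) = 3 - 2*z)
Z(F) = F*(9 - 2*F) (Z(F) = (6 + (3 - 2*F))*F = (9 - 2*F)*F = F*(9 - 2*F))
N = -243 (N = -9*(9 - 2*(-9)) = -9*(9 + 18) = -9*27 = -243)
(N + (3715 - 8276)) - 1*31871 = (-243 + (3715 - 8276)) - 1*31871 = (-243 - 4561) - 31871 = -4804 - 31871 = -36675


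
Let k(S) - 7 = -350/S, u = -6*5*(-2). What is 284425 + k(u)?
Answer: 1706557/6 ≈ 2.8443e+5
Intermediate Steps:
u = 60 (u = -30*(-2) = 60)
k(S) = 7 - 350/S
284425 + k(u) = 284425 + (7 - 350/60) = 284425 + (7 - 350*1/60) = 284425 + (7 - 35/6) = 284425 + 7/6 = 1706557/6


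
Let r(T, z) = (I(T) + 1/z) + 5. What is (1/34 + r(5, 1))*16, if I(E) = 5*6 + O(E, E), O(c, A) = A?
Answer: 11160/17 ≈ 656.47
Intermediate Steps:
I(E) = 30 + E (I(E) = 5*6 + E = 30 + E)
r(T, z) = 35 + T + 1/z (r(T, z) = ((30 + T) + 1/z) + 5 = (30 + T + 1/z) + 5 = 35 + T + 1/z)
(1/34 + r(5, 1))*16 = (1/34 + (35 + 5 + 1/1))*16 = (1/34 + (35 + 5 + 1))*16 = (1/34 + 41)*16 = (1395/34)*16 = 11160/17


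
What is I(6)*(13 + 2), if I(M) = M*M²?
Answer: 3240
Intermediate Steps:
I(M) = M³
I(6)*(13 + 2) = 6³*(13 + 2) = 216*15 = 3240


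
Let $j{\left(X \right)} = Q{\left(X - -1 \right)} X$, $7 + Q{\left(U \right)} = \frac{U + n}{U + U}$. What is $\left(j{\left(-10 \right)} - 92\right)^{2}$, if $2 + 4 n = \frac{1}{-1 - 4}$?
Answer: $\frac{966289}{1296} \approx 745.59$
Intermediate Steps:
$n = - \frac{11}{20}$ ($n = - \frac{1}{2} + \frac{1}{4 \left(-1 - 4\right)} = - \frac{1}{2} + \frac{1}{4 \left(-5\right)} = - \frac{1}{2} + \frac{1}{4} \left(- \frac{1}{5}\right) = - \frac{1}{2} - \frac{1}{20} = - \frac{11}{20} \approx -0.55$)
$Q{\left(U \right)} = -7 + \frac{- \frac{11}{20} + U}{2 U}$ ($Q{\left(U \right)} = -7 + \frac{U - \frac{11}{20}}{U + U} = -7 + \frac{- \frac{11}{20} + U}{2 U}$)
$j{\left(X \right)} = \frac{X \left(-271 - 260 X\right)}{40 \left(1 + X\right)}$ ($j{\left(X \right)} = \frac{-11 - 260 \left(X - -1\right)}{40 \left(X - -1\right)} X = \frac{-11 - 260 \left(X + 1\right)}{40 \left(X + 1\right)} X = \frac{-11 - 260 \left(1 + X\right)}{40 \left(1 + X\right)} X = \frac{-11 - \left(260 + 260 X\right)}{40 \left(1 + X\right)} X = \frac{-271 - 260 X}{40 \left(1 + X\right)} X = \frac{X \left(-271 - 260 X\right)}{40 \left(1 + X\right)}$)
$\left(j{\left(-10 \right)} - 92\right)^{2} = \left(\left(-1\right) \left(-10\right) \frac{1}{40 + 40 \left(-10\right)} \left(271 + 260 \left(-10\right)\right) - 92\right)^{2} = \left(\left(-1\right) \left(-10\right) \frac{1}{40 - 400} \left(271 - 2600\right) - 92\right)^{2} = \left(\left(-1\right) \left(-10\right) \frac{1}{-360} \left(-2329\right) - 92\right)^{2} = \left(\left(-1\right) \left(-10\right) \left(- \frac{1}{360}\right) \left(-2329\right) - 92\right)^{2} = \left(\frac{2329}{36} - 92\right)^{2} = \left(- \frac{983}{36}\right)^{2} = \frac{966289}{1296}$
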